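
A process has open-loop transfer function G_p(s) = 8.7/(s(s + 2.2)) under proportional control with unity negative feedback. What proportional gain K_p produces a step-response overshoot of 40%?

From %OS = 100·exp(−πζ/√(1−ζ²)) = 40%, ζ = −ln(0.4)/√(π²+ln²(0.4)) = 0.28.
Characteristic equation s² + 2.2s + 8.7K_p = 0 gives ζ = 2.2/(2√(8.7K_p)).
Setting ζ = 0.28: √(8.7K_p) = 2.2/(2·0.28) = 3.929, so K_p = 15.43/8.7 = 1.77.

K_p = 1.77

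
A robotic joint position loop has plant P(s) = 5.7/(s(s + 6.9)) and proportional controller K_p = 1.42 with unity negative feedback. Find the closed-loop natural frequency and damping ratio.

ω_n = 2.84 rad/s, ζ = 1.21

1 + K_p·P(s) = 0 gives s² + 6.9s + 8.094 = 0.
So ω_n² = 8.094 ⇒ ω_n = 2.845 rad/s, and ζ = 6.9/(2ω_n) = 1.21.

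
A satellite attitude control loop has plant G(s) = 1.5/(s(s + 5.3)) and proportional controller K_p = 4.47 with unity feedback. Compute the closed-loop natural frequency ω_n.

The closed-loop denominator is s(s+5.3) + 4.47·1.5 = s² + 5.3s + 6.705.
So ω_n² = 6.705 ⇒ ω_n = 2.589 rad/s, and ζ = 5.3/(2ω_n) = 1.02.

ω_n = 2.59 rad/s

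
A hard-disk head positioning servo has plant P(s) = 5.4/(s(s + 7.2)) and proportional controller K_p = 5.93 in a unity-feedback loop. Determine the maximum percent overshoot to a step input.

7.5%

From 1 + K_pP(s) = 0: s² + 7.2s + 32.02 = 0 ⇒ ω_n = 5.659, ζ = 0.6362.
%OS = 100·exp(−πζ/√(1−ζ²)) = 100·exp(−π·0.6362/√0.5953) = 7.5%.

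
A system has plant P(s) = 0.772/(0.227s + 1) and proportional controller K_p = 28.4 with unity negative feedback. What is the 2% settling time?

T_s ≈ 0.0396 s

Closed loop: T(s) = K_p·P/(1+K_p·P) = 21.92/(0.227s + 1 + 21.92), with pole at s = −(1 + 21.92)/0.227 = −101.
τ = 1/101 = 0.009902 s, so 2% settling time ≈ 4τ = 0.0396 s.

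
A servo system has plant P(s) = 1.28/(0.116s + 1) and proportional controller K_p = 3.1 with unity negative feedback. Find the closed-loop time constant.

τ = 0.0233 s

Closed loop: T(s) = K_p·P/(1+K_p·P) = 3.968/(0.116s + 1 + 3.968), with pole at s = −(1 + 3.968)/0.116 = −42.83.
Closed-loop time constant τ = 1/42.83 = 0.0233 s.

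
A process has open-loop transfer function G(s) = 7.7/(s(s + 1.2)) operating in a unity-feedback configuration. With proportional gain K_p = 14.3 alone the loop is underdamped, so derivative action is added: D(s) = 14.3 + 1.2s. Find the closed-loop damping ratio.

ζ = 0.497

Forward path: (14.3 + 1.2s)·7.7/(s(s+1.2)). The closed-loop characteristic equation is s² + (1.2 + 7.7·1.2)s + 7.7·14.3 = 0.
That is s² + 10.44s + 110.1 = 0, so ω_n = 10.49 rad/s and ζ = 10.44/(2·10.49) = 0.4975.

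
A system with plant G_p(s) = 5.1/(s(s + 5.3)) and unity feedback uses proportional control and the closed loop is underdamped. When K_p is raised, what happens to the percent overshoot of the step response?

increase

ζ = 5.3/(2√(5.1K_p)) decreases as K_p grows; lower damping means more overshoot.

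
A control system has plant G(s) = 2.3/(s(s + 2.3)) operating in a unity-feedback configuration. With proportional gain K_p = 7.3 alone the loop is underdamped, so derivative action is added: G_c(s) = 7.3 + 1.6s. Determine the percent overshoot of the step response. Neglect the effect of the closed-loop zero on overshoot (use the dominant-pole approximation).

3.5%

Forward path: (7.3 + 1.6s)·2.3/(s(s+2.3)). The closed-loop characteristic equation is s² + (2.3 + 2.3·1.6)s + 2.3·7.3 = 0.
That is s² + 5.98s + 16.79 = 0, so ω_n = 4.098 rad/s and ζ = 5.98/(2·4.098) = 0.7297.
%OS = 100·exp(−πζ/√(1−ζ²)) = 3.5%.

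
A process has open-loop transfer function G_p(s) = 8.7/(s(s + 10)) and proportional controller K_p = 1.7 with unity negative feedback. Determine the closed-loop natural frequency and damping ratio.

With unity feedback the closed-loop characteristic equation is s² + 10s + 1.7·8.7 = s² + 10s + 14.79 = 0.
So ω_n² = 14.79 ⇒ ω_n = 3.846 rad/s, and ζ = 10/(2ω_n) = 1.3.

ω_n = 3.85 rad/s, ζ = 1.3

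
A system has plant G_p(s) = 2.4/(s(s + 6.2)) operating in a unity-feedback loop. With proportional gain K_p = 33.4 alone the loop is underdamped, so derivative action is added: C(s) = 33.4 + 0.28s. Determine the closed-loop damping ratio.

ζ = 0.384

Forward path: (33.4 + 0.28s)·2.4/(s(s+6.2)). The closed-loop characteristic equation is s² + (6.2 + 2.4·0.28)s + 2.4·33.4 = 0.
That is s² + 6.872s + 80.16 = 0, so ω_n = 8.953 rad/s and ζ = 6.872/(2·8.953) = 0.3838.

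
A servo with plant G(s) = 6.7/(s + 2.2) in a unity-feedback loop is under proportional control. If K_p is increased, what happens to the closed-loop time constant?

decrease

The closed-loop bandwidth 2.2+K_p·6.7 grows with K_p, so τ shrinks.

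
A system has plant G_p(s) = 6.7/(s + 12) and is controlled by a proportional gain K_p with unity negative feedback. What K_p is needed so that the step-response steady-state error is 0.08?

Steady-state error for a unit step on this type-0 loop is 1/(1 + K_p·G_p(0)).
G_p(0) = 0.5583. Require 1/(1 + K_p·0.5583) = 0.08, so 1 + 0.5583·K_p = 12.5.
K_p = (12.5 − 1)/0.5583 = 20.6.

K_p = 20.6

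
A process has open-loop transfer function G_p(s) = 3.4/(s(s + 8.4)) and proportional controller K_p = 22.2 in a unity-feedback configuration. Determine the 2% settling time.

T_s ≈ 0.952 s

The closed-loop denominator s² + 8.4s + 75.48 gives ω_n = √75.48 = 8.688 and ζ = 8.4/(2ω_n) = 0.4834.
2% settling time T_s ≈ 4/(ζω_n) = 4/4.2 = 0.952 s.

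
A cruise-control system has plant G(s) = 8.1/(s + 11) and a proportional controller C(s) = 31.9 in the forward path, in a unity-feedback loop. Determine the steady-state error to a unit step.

0.0408

The loop is type 0. Static position error constant K_pos = C(0)·G(0) = 31.9·0.7364 = 23.49.
Steady-state error to a unit step: e_ss = 1/(1+K_pos) = 1/24.49 = 0.0408.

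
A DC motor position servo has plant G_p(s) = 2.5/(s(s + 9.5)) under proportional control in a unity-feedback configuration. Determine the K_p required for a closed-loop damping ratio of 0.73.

Closed-loop characteristic equation: s² + 9.5s + K_p·2.5 = 0.
So ω_n = √(2.5K_p) and 2ζω_n = 9.5, giving ζ = 9.5/(2√(2.5K_p)).
Setting ζ = 0.73: √(2.5K_p) = 9.5/(2·0.73) = 6.507, so K_p = 42.34/2.5 = 16.9.

K_p = 16.9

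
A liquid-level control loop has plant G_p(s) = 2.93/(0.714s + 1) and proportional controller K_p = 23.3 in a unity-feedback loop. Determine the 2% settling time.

T_s ≈ 0.0412 s

Closed loop: T(s) = K_p·G_p/(1+K_p·G_p) = 68.27/(0.714s + 1 + 68.27), with pole at s = −(1 + 68.27)/0.714 = −97.02.
τ = 1/97.02 = 0.01031 s, so 2% settling time ≈ 4τ = 0.0412 s.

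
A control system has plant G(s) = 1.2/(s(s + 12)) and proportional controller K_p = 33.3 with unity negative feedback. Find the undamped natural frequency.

1 + K_p·G(s) = 0 gives s² + 12s + 39.96 = 0.
Matching s² + 2ζω_n s + ω_n²: ω_n = √39.96 = 6.321 rad/s and 2ζω_n = 12, so ζ = 12/(2·6.321) = 0.949.

ω_n = 6.32 rad/s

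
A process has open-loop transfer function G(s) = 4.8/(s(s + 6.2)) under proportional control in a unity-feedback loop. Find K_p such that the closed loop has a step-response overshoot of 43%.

From %OS = 100·exp(−πζ/√(1−ζ²)) = 43%, ζ = −ln(0.43)/√(π²+ln²(0.43)) = 0.2594.
Characteristic equation s² + 6.2s + 4.8K_p = 0 gives ζ = 6.2/(2√(4.8K_p)).
Setting ζ = 0.2594: √(4.8K_p) = 6.2/(2·0.2594) = 11.95, so K_p = 142.8/4.8 = 29.7.

K_p = 29.7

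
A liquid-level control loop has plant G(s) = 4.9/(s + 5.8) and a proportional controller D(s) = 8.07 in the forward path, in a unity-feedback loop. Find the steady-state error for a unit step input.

0.128

The loop is type 0. Static position error constant K_pos = D(0)·G(0) = 8.07·0.8448 = 6.818.
Steady-state error to a unit step: e_ss = 1/(1+K_pos) = 1/7.818 = 0.128.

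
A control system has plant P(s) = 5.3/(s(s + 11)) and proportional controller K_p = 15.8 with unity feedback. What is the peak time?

T_p = 0.43 s

The closed-loop denominator s² + 11s + 83.74 gives ω_n = √83.74 = 9.151 and ζ = 11/(2ω_n) = 0.601.
Damped frequency ω_d = ω_n√(1−ζ²) = 7.314 rad/s, so peak time T_p = π/ω_d = 0.43 s.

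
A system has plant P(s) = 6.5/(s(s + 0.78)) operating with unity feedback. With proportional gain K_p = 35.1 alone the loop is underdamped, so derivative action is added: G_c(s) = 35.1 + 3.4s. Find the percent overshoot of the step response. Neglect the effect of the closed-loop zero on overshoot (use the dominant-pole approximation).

2.61%

Forward path: (35.1 + 3.4s)·6.5/(s(s+0.78)). The closed-loop characteristic equation is s² + (0.78 + 6.5·3.4)s + 6.5·35.1 = 0.
That is s² + 22.88s + 228.2 = 0, so ω_n = 15.1 rad/s and ζ = 22.88/(2·15.1) = 0.7574.
%OS = 100·exp(−πζ/√(1−ζ²)) = 2.61%.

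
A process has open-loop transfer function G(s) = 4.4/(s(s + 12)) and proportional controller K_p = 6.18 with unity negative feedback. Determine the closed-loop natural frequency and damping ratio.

1 + K_p·G(s) = 0 gives s² + 12s + 27.19 = 0.
So ω_n² = 27.19 ⇒ ω_n = 5.215 rad/s, and ζ = 12/(2ω_n) = 1.15.

ω_n = 5.21 rad/s, ζ = 1.15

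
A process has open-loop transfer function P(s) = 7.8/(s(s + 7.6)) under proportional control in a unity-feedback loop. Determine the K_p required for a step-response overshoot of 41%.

From %OS = 100·exp(−πζ/√(1−ζ²)) = 41%, ζ = −ln(0.41)/√(π²+ln²(0.41)) = 0.273.
Characteristic equation s² + 7.6s + 7.8K_p = 0 gives ζ = 7.6/(2√(7.8K_p)).
Setting ζ = 0.273: √(7.8K_p) = 7.6/(2·0.273) = 13.92, so K_p = 193.7/7.8 = 24.8.

K_p = 24.8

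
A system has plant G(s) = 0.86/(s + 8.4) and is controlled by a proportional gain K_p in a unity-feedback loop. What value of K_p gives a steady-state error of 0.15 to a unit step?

K_p = 55.3

Steady-state error for a unit step on this type-0 loop is 1/(1 + K_p·G(0)).
G(0) = 0.1024. Require 1/(1 + K_p·0.1024) = 0.15, so 1 + 0.1024·K_p = 6.667.
K_p = (6.667 − 1)/0.1024 = 55.3.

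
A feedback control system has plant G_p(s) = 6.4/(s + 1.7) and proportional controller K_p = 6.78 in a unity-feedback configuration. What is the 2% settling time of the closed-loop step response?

Closed-loop transfer function: T(s) = K_p·G_p(s)/(1 + K_p·G_p(s)) = 43.39/(s + 1.7 + 43.39) = 43.39/(s + 45.09).
Time constant τ = 1/45.09 = 0.02218 s, so the 2% settling time is about 4τ = 0.0887 s.

T_s ≈ 0.0887 s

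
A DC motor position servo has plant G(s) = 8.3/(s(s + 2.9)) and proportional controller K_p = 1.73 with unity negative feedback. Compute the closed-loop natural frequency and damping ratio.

The closed-loop denominator is s(s+2.9) + 1.73·8.3 = s² + 2.9s + 14.36.
So ω_n² = 14.36 ⇒ ω_n = 3.789 rad/s, and ζ = 2.9/(2ω_n) = 0.383.

ω_n = 3.79 rad/s, ζ = 0.383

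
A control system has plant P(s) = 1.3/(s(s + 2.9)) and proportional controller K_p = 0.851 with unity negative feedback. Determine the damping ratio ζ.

With unity feedback the closed-loop characteristic equation is s² + 2.9s + 0.851·1.3 = s² + 2.9s + 1.106 = 0.
Matching s² + 2ζω_n s + ω_n²: ω_n = √1.106 = 1.052 rad/s and 2ζω_n = 2.9, so ζ = 2.9/(2·1.052) = 1.38.

ζ = 1.38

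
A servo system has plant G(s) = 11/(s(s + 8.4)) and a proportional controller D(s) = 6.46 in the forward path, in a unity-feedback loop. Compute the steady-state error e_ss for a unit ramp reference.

The loop has one pole at the origin (type 1). Velocity error constant K_v = lim_{s→0} s·D(s)G(s) = 6.46·11/8.4 = 8.46.
Steady-state error to a unit ramp: e_ss = 1/K_v = 0.118.

0.118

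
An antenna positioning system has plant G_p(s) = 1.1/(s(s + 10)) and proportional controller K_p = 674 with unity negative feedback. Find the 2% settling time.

Closed-loop characteristic equation: s² + 10s + 741.4 = 0, so ω_n = 27.23 rad/s and ζ = 10/(2·27.23) = 0.1836.
2% settling time T_s ≈ 4/(ζω_n) = 4/5 = 0.8 s.

T_s ≈ 0.8 s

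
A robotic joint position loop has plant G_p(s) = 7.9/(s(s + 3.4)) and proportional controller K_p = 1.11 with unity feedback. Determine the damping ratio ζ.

ζ = 0.574

The closed-loop denominator is s(s+3.4) + 1.11·7.9 = s² + 3.4s + 8.769.
So ω_n² = 8.769 ⇒ ω_n = 2.961 rad/s, and ζ = 3.4/(2ω_n) = 0.574.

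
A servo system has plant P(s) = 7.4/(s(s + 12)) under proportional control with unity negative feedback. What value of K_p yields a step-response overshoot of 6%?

From %OS = 100·exp(−πζ/√(1−ζ²)) = 6%, ζ = −ln(0.06)/√(π²+ln²(0.06)) = 0.6671.
Characteristic equation s² + 12s + 7.4K_p = 0 gives ζ = 12/(2√(7.4K_p)).
Setting ζ = 0.6671: √(7.4K_p) = 12/(2·0.6671) = 8.994, so K_p = 80.89/7.4 = 10.9.

K_p = 10.9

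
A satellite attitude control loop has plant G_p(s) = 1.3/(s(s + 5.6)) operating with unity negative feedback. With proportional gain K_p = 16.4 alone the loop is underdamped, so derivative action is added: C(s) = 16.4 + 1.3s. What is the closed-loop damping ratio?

ζ = 0.789

Forward path: (16.4 + 1.3s)·1.3/(s(s+5.6)). The closed-loop characteristic equation is s² + (5.6 + 1.3·1.3)s + 1.3·16.4 = 0.
That is s² + 7.29s + 21.32 = 0, so ω_n = 4.617 rad/s and ζ = 7.29/(2·4.617) = 0.7894.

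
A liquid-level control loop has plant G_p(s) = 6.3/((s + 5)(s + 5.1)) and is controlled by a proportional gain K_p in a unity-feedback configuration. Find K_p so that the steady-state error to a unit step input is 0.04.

The loop is type 0, so e_ss(step) = 1/(1 + K_pos) with K_pos = K_p·G_p(0).
G_p(0) = 0.2471. Require 1/(1 + K_p·0.2471) = 0.04, so 1 + 0.2471·K_p = 25.
K_p = (25 − 1)/0.2471 = 97.1.

K_p = 97.1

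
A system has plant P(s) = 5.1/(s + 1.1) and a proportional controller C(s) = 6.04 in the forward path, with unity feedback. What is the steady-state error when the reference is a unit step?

The loop is type 0. Static position error constant K_pos = C(0)·P(0) = 6.04·4.636 = 28.
Steady-state error to a unit step: e_ss = 1/(1+K_pos) = 1/29 = 0.0345.

0.0345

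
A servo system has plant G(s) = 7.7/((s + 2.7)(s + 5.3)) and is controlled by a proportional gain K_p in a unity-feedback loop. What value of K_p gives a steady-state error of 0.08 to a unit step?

Steady-state error for a unit step on this type-0 loop is 1/(1 + K_p·G(0)).
G(0) = 0.5381. Require 1/(1 + K_p·0.5381) = 0.08, so 1 + 0.5381·K_p = 12.5.
K_p = (12.5 − 1)/0.5381 = 21.4.

K_p = 21.4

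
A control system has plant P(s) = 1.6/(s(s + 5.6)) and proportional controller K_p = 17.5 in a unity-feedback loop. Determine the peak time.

T_p = 0.7 s

The closed-loop denominator s² + 5.6s + 28 gives ω_n = √28 = 5.292 and ζ = 5.6/(2ω_n) = 0.5292.
Damped frequency ω_d = ω_n√(1−ζ²) = 4.49 rad/s, so peak time T_p = π/ω_d = 0.7 s.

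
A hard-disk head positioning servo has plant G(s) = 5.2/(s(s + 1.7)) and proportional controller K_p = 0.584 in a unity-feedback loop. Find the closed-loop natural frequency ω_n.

ω_n = 1.74 rad/s

The closed-loop denominator is s(s+1.7) + 0.584·5.2 = s² + 1.7s + 3.037.
Matching s² + 2ζω_n s + ω_n²: ω_n = √3.037 = 1.743 rad/s and 2ζω_n = 1.7, so ζ = 1.7/(2·1.743) = 0.488.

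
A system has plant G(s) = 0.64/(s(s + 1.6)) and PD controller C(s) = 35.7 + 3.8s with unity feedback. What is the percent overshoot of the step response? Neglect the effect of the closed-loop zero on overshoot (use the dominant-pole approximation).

23.2%

Forward path: (35.7 + 3.8s)·0.64/(s(s+1.6)). The closed-loop characteristic equation is s² + (1.6 + 0.64·3.8)s + 0.64·35.7 = 0.
That is s² + 4.032s + 22.85 = 0, so ω_n = 4.78 rad/s and ζ = 4.032/(2·4.78) = 0.4218.
%OS = 100·exp(−πζ/√(1−ζ²)) = 23.2%.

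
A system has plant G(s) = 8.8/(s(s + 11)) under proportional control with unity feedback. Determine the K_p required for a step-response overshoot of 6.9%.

K_p = 8.18

From %OS = 100·exp(−πζ/√(1−ζ²)) = 6.9%, ζ = −ln(0.069)/√(π²+ln²(0.069)) = 0.6481.
Characteristic equation s² + 11s + 8.8K_p = 0 gives ζ = 11/(2√(8.8K_p)).
Setting ζ = 0.6481: √(8.8K_p) = 11/(2·0.6481) = 8.486, so K_p = 72.02/8.8 = 8.18.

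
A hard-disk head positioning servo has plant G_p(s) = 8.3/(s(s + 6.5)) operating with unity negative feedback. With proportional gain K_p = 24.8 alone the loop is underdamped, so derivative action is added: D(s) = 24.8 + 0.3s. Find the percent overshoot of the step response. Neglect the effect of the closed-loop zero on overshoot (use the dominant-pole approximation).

Forward path: (24.8 + 0.3s)·8.3/(s(s+6.5)). The closed-loop characteristic equation is s² + (6.5 + 8.3·0.3)s + 8.3·24.8 = 0.
That is s² + 8.99s + 205.8 = 0, so ω_n = 14.35 rad/s and ζ = 8.99/(2·14.35) = 0.3133.
%OS = 100·exp(−πζ/√(1−ζ²)) = 35.5%.

35.5%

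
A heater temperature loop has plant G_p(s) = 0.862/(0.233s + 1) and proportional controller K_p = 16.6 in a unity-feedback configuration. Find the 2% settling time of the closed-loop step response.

T_s ≈ 0.0609 s

Closed loop: T(s) = K_p·G_p/(1+K_p·G_p) = 14.31/(0.233s + 1 + 14.31), with pole at s = −(1 + 14.31)/0.233 = −65.7.
τ = 1/65.7 = 0.01522 s, so 2% settling time ≈ 4τ = 0.0609 s.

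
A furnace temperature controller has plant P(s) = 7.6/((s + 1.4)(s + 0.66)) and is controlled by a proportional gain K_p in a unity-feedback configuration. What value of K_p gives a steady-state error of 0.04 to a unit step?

K_p = 2.92

Steady-state error for a unit step on this type-0 loop is 1/(1 + K_p·P(0)).
P(0) = 8.225. Require 1/(1 + K_p·8.225) = 0.04, so 1 + 8.225·K_p = 25.
K_p = (25 − 1)/8.225 = 2.92.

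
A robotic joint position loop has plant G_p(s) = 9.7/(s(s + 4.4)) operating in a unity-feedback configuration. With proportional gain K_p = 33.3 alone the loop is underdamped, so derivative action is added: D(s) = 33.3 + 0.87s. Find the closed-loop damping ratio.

Forward path: (33.3 + 0.87s)·9.7/(s(s+4.4)). The closed-loop characteristic equation is s² + (4.4 + 9.7·0.87)s + 9.7·33.3 = 0.
That is s² + 12.84s + 323 = 0, so ω_n = 17.97 rad/s and ζ = 12.84/(2·17.97) = 0.3572.

ζ = 0.357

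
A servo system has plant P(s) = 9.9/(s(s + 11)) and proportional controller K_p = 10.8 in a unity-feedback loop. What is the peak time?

From 1 + K_pP(s) = 0: s² + 11s + 106.9 = 0 ⇒ ω_n = 10.34, ζ = 0.5319.
Damped frequency ω_d = ω_n√(1−ζ²) = 8.756 rad/s, so peak time T_p = π/ω_d = 0.359 s.

T_p = 0.359 s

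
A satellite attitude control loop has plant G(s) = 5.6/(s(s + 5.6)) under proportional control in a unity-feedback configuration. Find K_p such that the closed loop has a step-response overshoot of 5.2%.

K_p = 2.98

From %OS = 100·exp(−πζ/√(1−ζ²)) = 5.2%, ζ = −ln(0.052)/√(π²+ln²(0.052)) = 0.6853.
Characteristic equation s² + 5.6s + 5.6K_p = 0 gives ζ = 5.6/(2√(5.6K_p)).
Setting ζ = 0.6853: √(5.6K_p) = 5.6/(2·0.6853) = 4.086, so K_p = 16.69/5.6 = 2.98.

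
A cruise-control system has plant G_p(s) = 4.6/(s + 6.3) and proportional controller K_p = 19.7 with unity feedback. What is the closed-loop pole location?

s = -96.92

Closed-loop transfer function: T(s) = K_p·G_p(s)/(1 + K_p·G_p(s)) = 90.62/(s + 6.3 + 90.62) = 90.62/(s + 96.92).
The closed-loop pole is at s = −96.92.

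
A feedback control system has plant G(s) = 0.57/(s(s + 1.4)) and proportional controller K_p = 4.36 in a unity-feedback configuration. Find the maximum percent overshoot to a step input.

21.1%

Closed-loop characteristic equation: s² + 1.4s + 2.485 = 0, so ω_n = 1.576 rad/s and ζ = 1.4/(2·1.576) = 0.444.
%OS = 100·exp(−πζ/√(1−ζ²)) = 100·exp(−π·0.444/√0.8028) = 21.1%.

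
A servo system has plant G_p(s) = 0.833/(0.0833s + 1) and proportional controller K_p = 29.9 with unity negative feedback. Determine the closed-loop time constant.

Closed loop: T(s) = K_p·G_p/(1+K_p·G_p) = 24.91/(0.0833s + 1 + 24.91), with pole at s = −(1 + 24.91)/0.0833 = −311.
Closed-loop time constant τ = 1/311 = 0.00322 s.

τ = 0.00322 s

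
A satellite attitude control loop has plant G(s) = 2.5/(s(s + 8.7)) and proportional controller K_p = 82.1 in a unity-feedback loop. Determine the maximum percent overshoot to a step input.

36.7%

From 1 + K_pG(s) = 0: s² + 8.7s + 205.2 = 0 ⇒ ω_n = 14.33, ζ = 0.3036.
%OS = 100·exp(−πζ/√(1−ζ²)) = 100·exp(−π·0.3036/√0.9078) = 36.7%.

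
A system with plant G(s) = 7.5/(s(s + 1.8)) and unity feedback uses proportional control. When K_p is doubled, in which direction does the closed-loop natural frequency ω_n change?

increase

ω_n = √(7.5·K_p), which grows with K_p.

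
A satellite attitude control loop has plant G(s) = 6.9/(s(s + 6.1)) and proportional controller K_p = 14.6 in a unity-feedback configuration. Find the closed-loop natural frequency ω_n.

ω_n = 10 rad/s

The closed-loop denominator is s(s+6.1) + 14.6·6.9 = s² + 6.1s + 100.7.
So ω_n² = 100.7 ⇒ ω_n = 10.04 rad/s, and ζ = 6.1/(2ω_n) = 0.304.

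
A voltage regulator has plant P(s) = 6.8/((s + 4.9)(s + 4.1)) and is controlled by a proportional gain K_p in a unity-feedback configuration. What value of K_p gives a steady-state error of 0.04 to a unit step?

For a type-0 loop with proportional control, e_ss = 1/(1 + K_p·P(0)).
P(0) = 0.3385. Require 1/(1 + K_p·0.3385) = 0.04, so 1 + 0.3385·K_p = 25.
K_p = (25 − 1)/0.3385 = 70.9.

K_p = 70.9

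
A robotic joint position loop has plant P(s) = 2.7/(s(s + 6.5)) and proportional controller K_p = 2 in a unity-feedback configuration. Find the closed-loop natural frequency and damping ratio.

With unity feedback the closed-loop characteristic equation is s² + 6.5s + 2·2.7 = s² + 6.5s + 5.4 = 0.
Matching s² + 2ζω_n s + ω_n²: ω_n = √5.4 = 2.324 rad/s and 2ζω_n = 6.5, so ζ = 6.5/(2·2.324) = 1.4.

ω_n = 2.32 rad/s, ζ = 1.4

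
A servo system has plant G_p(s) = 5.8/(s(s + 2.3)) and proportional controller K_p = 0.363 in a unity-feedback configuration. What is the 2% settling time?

Closed-loop characteristic equation: s² + 2.3s + 2.105 = 0, so ω_n = 1.451 rad/s and ζ = 2.3/(2·1.451) = 0.7926.
2% settling time T_s ≈ 4/(ζω_n) = 4/1.15 = 3.48 s.

T_s ≈ 3.48 s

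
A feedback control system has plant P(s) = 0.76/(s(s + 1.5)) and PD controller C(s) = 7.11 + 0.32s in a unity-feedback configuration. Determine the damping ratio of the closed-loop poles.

ζ = 0.375

Forward path: (7.11 + 0.32s)·0.76/(s(s+1.5)). The closed-loop characteristic equation is s² + (1.5 + 0.76·0.32)s + 0.76·7.11 = 0.
That is s² + 1.743s + 5.404 = 0, so ω_n = 2.325 rad/s and ζ = 1.743/(2·2.325) = 0.375.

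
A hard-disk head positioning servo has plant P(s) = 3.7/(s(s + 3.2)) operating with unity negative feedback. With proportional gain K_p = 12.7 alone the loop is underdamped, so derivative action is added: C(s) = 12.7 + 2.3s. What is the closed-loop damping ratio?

Forward path: (12.7 + 2.3s)·3.7/(s(s+3.2)). The closed-loop characteristic equation is s² + (3.2 + 3.7·2.3)s + 3.7·12.7 = 0.
That is s² + 11.71s + 46.99 = 0, so ω_n = 6.855 rad/s and ζ = 11.71/(2·6.855) = 0.8541.

ζ = 0.854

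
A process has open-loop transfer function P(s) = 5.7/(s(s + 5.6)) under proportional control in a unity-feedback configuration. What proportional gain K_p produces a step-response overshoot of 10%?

K_p = 3.94

From %OS = 100·exp(−πζ/√(1−ζ²)) = 10%, ζ = −ln(0.1)/√(π²+ln²(0.1)) = 0.5912.
Characteristic equation s² + 5.6s + 5.7K_p = 0 gives ζ = 5.6/(2√(5.7K_p)).
Setting ζ = 0.5912: √(5.7K_p) = 5.6/(2·0.5912) = 4.736, so K_p = 22.43/5.7 = 3.94.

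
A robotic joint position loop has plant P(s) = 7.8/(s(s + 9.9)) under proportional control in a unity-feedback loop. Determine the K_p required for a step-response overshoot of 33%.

K_p = 28.4

From %OS = 100·exp(−πζ/√(1−ζ²)) = 33%, ζ = −ln(0.33)/√(π²+ln²(0.33)) = 0.3328.
Characteristic equation s² + 9.9s + 7.8K_p = 0 gives ζ = 9.9/(2√(7.8K_p)).
Setting ζ = 0.3328: √(7.8K_p) = 9.9/(2·0.3328) = 14.87, so K_p = 221.3/7.8 = 28.4.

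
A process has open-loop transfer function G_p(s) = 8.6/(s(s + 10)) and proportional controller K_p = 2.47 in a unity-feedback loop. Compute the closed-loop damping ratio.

ζ = 1.08

With unity feedback the closed-loop characteristic equation is s² + 10s + 2.47·8.6 = s² + 10s + 21.24 = 0.
Matching s² + 2ζω_n s + ω_n²: ω_n = √21.24 = 4.609 rad/s and 2ζω_n = 10, so ζ = 10/(2·4.609) = 1.08.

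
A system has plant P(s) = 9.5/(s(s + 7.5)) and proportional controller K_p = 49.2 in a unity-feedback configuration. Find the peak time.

The closed-loop denominator s² + 7.5s + 467.4 gives ω_n = √467.4 = 21.62 and ζ = 7.5/(2ω_n) = 0.1735.
Damped frequency ω_d = ω_n√(1−ζ²) = 21.29 rad/s, so peak time T_p = π/ω_d = 0.148 s.

T_p = 0.148 s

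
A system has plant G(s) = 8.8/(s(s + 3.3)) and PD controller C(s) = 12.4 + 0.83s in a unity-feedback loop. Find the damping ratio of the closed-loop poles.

Forward path: (12.4 + 0.83s)·8.8/(s(s+3.3)). The closed-loop characteristic equation is s² + (3.3 + 8.8·0.83)s + 8.8·12.4 = 0.
That is s² + 10.6s + 109.1 = 0, so ω_n = 10.45 rad/s and ζ = 10.6/(2·10.45) = 0.5076.

ζ = 0.508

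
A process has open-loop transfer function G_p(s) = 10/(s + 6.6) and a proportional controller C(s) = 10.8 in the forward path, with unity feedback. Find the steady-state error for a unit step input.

The loop is type 0. Static position error constant K_pos = C(0)·G_p(0) = 10.8·1.515 = 16.36.
Steady-state error to a unit step: e_ss = 1/(1+K_pos) = 1/17.36 = 0.0576.

0.0576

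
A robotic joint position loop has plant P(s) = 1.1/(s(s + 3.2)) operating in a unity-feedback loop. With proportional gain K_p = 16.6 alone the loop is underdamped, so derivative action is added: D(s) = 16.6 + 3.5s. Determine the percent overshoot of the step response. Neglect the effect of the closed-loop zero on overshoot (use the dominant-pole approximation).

1.02%

Forward path: (16.6 + 3.5s)·1.1/(s(s+3.2)). The closed-loop characteristic equation is s² + (3.2 + 1.1·3.5)s + 1.1·16.6 = 0.
That is s² + 7.05s + 18.26 = 0, so ω_n = 4.273 rad/s and ζ = 7.05/(2·4.273) = 0.8249.
%OS = 100·exp(−πζ/√(1−ζ²)) = 1.02%.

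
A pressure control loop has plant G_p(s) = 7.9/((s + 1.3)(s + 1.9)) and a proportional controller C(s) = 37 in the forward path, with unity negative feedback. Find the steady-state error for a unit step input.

0.00838

The loop is type 0. Static position error constant K_pos = C(0)·G_p(0) = 37·3.198 = 118.3.
Steady-state error to a unit step: e_ss = 1/(1+K_pos) = 1/119.3 = 0.00838.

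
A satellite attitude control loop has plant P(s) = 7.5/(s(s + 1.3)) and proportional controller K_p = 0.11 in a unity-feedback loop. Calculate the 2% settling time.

From 1 + K_pP(s) = 0: s² + 1.3s + 0.825 = 0 ⇒ ω_n = 0.9083, ζ = 0.7156.
2% settling time T_s ≈ 4/(ζω_n) = 4/0.65 = 6.15 s.

T_s ≈ 6.15 s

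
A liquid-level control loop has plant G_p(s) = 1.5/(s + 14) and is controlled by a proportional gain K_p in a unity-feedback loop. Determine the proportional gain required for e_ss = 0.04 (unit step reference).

K_p = 224

The loop is type 0, so e_ss(step) = 1/(1 + K_pos) with K_pos = K_p·G_p(0).
G_p(0) = 0.1071. Require 1/(1 + K_p·0.1071) = 0.04, so 1 + 0.1071·K_p = 25.
K_p = (25 − 1)/0.1071 = 224.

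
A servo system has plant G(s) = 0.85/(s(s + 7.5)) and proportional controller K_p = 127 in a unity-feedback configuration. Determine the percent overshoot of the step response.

Closed-loop characteristic equation: s² + 7.5s + 108 = 0, so ω_n = 10.39 rad/s and ζ = 7.5/(2·10.39) = 0.3609.
%OS = 100·exp(−πζ/√(1−ζ²)) = 100·exp(−π·0.3609/√0.8697) = 29.6%.

29.6%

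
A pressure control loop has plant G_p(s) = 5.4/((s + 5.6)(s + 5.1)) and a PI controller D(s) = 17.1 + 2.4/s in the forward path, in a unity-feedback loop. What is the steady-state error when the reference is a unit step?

The open loop D(s)G_p(s) has a pole at the origin (type 1), so the static position error constant is infinite and e_ss = 1/(1+∞) = 0.

0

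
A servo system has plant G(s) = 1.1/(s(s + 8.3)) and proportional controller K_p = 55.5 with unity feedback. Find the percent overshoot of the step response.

The closed-loop denominator s² + 8.3s + 61.05 gives ω_n = √61.05 = 7.813 and ζ = 8.3/(2ω_n) = 0.5311.
%OS = 100·exp(−πζ/√(1−ζ²)) = 100·exp(−π·0.5311/√0.7179) = 14%.

14%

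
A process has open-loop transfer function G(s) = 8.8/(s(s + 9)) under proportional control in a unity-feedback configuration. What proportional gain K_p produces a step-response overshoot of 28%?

K_p = 16.3

From %OS = 100·exp(−πζ/√(1−ζ²)) = 28%, ζ = −ln(0.28)/√(π²+ln²(0.28)) = 0.3755.
Characteristic equation s² + 9s + 8.8K_p = 0 gives ζ = 9/(2√(8.8K_p)).
Setting ζ = 0.3755: √(8.8K_p) = 9/(2·0.3755) = 11.98, so K_p = 143.6/8.8 = 16.3.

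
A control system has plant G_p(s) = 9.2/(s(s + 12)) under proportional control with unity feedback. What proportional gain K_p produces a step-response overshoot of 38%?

K_p = 45.2

From %OS = 100·exp(−πζ/√(1−ζ²)) = 38%, ζ = −ln(0.38)/√(π²+ln²(0.38)) = 0.2943.
Characteristic equation s² + 12s + 9.2K_p = 0 gives ζ = 12/(2√(9.2K_p)).
Setting ζ = 0.2943: √(9.2K_p) = 12/(2·0.2943) = 20.38, so K_p = 415.5/9.2 = 45.2.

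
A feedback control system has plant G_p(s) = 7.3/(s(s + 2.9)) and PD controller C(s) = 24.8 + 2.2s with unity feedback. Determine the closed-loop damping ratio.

Forward path: (24.8 + 2.2s)·7.3/(s(s+2.9)). The closed-loop characteristic equation is s² + (2.9 + 7.3·2.2)s + 7.3·24.8 = 0.
That is s² + 18.96s + 181 = 0, so ω_n = 13.46 rad/s and ζ = 18.96/(2·13.46) = 0.7046.

ζ = 0.705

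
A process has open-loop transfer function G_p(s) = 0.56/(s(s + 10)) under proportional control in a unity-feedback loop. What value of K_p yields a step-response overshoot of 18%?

K_p = 194

From %OS = 100·exp(−πζ/√(1−ζ²)) = 18%, ζ = −ln(0.18)/√(π²+ln²(0.18)) = 0.4791.
Characteristic equation s² + 10s + 0.56K_p = 0 gives ζ = 10/(2√(0.56K_p)).
Setting ζ = 0.4791: √(0.56K_p) = 10/(2·0.4791) = 10.44, so K_p = 108.9/0.56 = 194.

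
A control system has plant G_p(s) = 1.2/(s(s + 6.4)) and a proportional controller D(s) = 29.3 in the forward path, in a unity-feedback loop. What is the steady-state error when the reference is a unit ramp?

The loop has one pole at the origin (type 1). Velocity error constant K_v = lim_{s→0} s·D(s)G_p(s) = 29.3·1.2/6.4 = 5.494.
Steady-state error to a unit ramp: e_ss = 1/K_v = 0.182.

0.182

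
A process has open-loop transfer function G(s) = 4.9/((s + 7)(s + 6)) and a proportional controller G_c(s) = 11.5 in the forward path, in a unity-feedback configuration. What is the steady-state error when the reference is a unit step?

0.427

The loop is type 0. Static position error constant K_pos = G_c(0)·G(0) = 11.5·0.1167 = 1.342.
Steady-state error to a unit step: e_ss = 1/(1+K_pos) = 1/2.342 = 0.427.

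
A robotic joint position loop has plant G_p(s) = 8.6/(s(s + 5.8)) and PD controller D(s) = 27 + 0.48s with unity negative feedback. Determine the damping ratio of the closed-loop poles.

ζ = 0.326

Forward path: (27 + 0.48s)·8.6/(s(s+5.8)). The closed-loop characteristic equation is s² + (5.8 + 8.6·0.48)s + 8.6·27 = 0.
That is s² + 9.928s + 232.2 = 0, so ω_n = 15.24 rad/s and ζ = 9.928/(2·15.24) = 0.3258.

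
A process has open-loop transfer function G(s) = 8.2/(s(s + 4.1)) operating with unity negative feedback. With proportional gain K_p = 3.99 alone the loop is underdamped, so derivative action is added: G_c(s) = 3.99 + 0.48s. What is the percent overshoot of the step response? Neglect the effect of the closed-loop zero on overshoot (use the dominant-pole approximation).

4.5%

Forward path: (3.99 + 0.48s)·8.2/(s(s+4.1)). The closed-loop characteristic equation is s² + (4.1 + 8.2·0.48)s + 8.2·3.99 = 0.
That is s² + 8.036s + 32.72 = 0, so ω_n = 5.72 rad/s and ζ = 8.036/(2·5.72) = 0.7025.
%OS = 100·exp(−πζ/√(1−ζ²)) = 4.5%.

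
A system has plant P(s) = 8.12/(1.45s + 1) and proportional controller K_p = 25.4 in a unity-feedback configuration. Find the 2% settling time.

Closed loop: T(s) = K_p·P/(1+K_p·P) = 206.2/(1.45s + 1 + 206.2), with pole at s = −(1 + 206.2)/1.45 = −142.9.
τ = 1/142.9 = 0.006996 s, so 2% settling time ≈ 4τ = 0.028 s.

T_s ≈ 0.028 s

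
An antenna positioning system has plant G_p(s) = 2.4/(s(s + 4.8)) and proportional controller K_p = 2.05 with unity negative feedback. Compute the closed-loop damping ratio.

ζ = 1.08

1 + K_p·G_p(s) = 0 gives s² + 4.8s + 4.92 = 0.
Matching s² + 2ζω_n s + ω_n²: ω_n = √4.92 = 2.218 rad/s and 2ζω_n = 4.8, so ζ = 4.8/(2·2.218) = 1.08.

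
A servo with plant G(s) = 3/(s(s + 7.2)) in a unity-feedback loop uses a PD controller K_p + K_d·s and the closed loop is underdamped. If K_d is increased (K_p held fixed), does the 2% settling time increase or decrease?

Characteristic equation s² + (7.2 + 3K_d)s + 3K_p = 0: raising K_d increases ζω_n = (7.2+3K_d)/2 while the loop stays underdamped, so T_s ≈ 4/(ζω_n) decreases.

decrease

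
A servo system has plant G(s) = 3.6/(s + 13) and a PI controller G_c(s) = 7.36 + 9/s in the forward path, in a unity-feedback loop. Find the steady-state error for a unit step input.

0

The open loop G_c(s)G(s) has a pole at the origin (type 1), so the static position error constant is infinite and e_ss = 1/(1+∞) = 0.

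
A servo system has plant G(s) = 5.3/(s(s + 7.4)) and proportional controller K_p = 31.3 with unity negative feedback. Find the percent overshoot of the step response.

The closed-loop denominator s² + 7.4s + 165.9 gives ω_n = √165.9 = 12.88 and ζ = 7.4/(2ω_n) = 0.2873.
%OS = 100·exp(−πζ/√(1−ζ²)) = 100·exp(−π·0.2873/√0.9175) = 39%.

39%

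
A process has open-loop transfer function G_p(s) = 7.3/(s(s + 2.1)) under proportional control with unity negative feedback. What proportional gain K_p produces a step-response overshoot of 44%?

K_p = 2.36

From %OS = 100·exp(−πζ/√(1−ζ²)) = 44%, ζ = −ln(0.44)/√(π²+ln²(0.44)) = 0.2528.
Characteristic equation s² + 2.1s + 7.3K_p = 0 gives ζ = 2.1/(2√(7.3K_p)).
Setting ζ = 0.2528: √(7.3K_p) = 2.1/(2·0.2528) = 4.153, so K_p = 17.25/7.3 = 2.36.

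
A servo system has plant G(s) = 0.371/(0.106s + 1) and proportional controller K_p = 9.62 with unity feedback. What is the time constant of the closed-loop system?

Closed loop: T(s) = K_p·G/(1+K_p·G) = 3.569/(0.106s + 1 + 3.569), with pole at s = −(1 + 3.569)/0.106 = −43.1.
Closed-loop time constant τ = 1/43.1 = 0.0232 s.

τ = 0.0232 s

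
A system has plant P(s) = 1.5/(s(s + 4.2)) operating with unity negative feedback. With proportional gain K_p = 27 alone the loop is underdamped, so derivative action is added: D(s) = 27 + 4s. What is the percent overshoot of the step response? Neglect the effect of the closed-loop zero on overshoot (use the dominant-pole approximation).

1.49%

Forward path: (27 + 4s)·1.5/(s(s+4.2)). The closed-loop characteristic equation is s² + (4.2 + 1.5·4)s + 1.5·27 = 0.
That is s² + 10.2s + 40.5 = 0, so ω_n = 6.364 rad/s and ζ = 10.2/(2·6.364) = 0.8014.
%OS = 100·exp(−πζ/√(1−ζ²)) = 1.49%.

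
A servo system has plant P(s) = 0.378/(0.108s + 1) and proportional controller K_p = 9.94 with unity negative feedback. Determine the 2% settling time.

Closed loop: T(s) = K_p·P/(1+K_p·P) = 3.757/(0.108s + 1 + 3.757), with pole at s = −(1 + 3.757)/0.108 = −44.05.
τ = 1/44.05 = 0.0227 s, so 2% settling time ≈ 4τ = 0.0908 s.

T_s ≈ 0.0908 s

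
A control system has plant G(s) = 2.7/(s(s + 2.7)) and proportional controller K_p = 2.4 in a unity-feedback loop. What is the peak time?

T_p = 1.46 s

From 1 + K_pG(s) = 0: s² + 2.7s + 6.48 = 0 ⇒ ω_n = 2.546, ζ = 0.5303.
Damped frequency ω_d = ω_n√(1−ζ²) = 2.158 rad/s, so peak time T_p = π/ω_d = 1.46 s.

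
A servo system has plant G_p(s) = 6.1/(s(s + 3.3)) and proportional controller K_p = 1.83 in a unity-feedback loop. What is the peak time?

From 1 + K_pG_p(s) = 0: s² + 3.3s + 11.16 = 0 ⇒ ω_n = 3.341, ζ = 0.4938.
Damped frequency ω_d = ω_n√(1−ζ²) = 2.905 rad/s, so peak time T_p = π/ω_d = 1.08 s.

T_p = 1.08 s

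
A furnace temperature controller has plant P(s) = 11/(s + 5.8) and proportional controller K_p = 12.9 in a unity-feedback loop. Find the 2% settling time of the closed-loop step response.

T_s ≈ 0.0271 s

Closed-loop transfer function: T(s) = K_p·P(s)/(1 + K_p·P(s)) = 141.9/(s + 5.8 + 141.9) = 141.9/(s + 147.7).
Time constant τ = 1/147.7 = 0.00677 s, so the 2% settling time is about 4τ = 0.0271 s.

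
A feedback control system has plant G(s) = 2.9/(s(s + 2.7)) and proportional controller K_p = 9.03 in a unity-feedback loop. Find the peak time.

T_p = 0.636 s

From 1 + K_pG(s) = 0: s² + 2.7s + 26.19 = 0 ⇒ ω_n = 5.117, ζ = 0.2638.
Damped frequency ω_d = ω_n√(1−ζ²) = 4.936 rad/s, so peak time T_p = π/ω_d = 0.636 s.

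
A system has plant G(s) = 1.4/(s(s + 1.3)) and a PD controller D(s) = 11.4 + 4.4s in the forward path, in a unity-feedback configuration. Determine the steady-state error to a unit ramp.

The loop has one pole at the origin (type 1). Velocity error constant K_v = lim_{s→0} s·D(s)G(s) = 11.4·1.4/1.3 = 12.28.
Steady-state error to a unit ramp: e_ss = 1/K_v = 0.0815.

0.0815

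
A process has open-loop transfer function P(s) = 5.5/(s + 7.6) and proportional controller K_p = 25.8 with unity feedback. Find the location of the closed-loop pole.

Closed-loop transfer function: T(s) = K_p·P(s)/(1 + K_p·P(s)) = 141.9/(s + 7.6 + 141.9) = 141.9/(s + 149.5).
The closed-loop pole is at s = −149.5.

s = -149.5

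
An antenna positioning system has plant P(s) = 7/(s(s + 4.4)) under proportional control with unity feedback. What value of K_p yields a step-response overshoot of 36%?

K_p = 7.23

From %OS = 100·exp(−πζ/√(1−ζ²)) = 36%, ζ = −ln(0.36)/√(π²+ln²(0.36)) = 0.3093.
Characteristic equation s² + 4.4s + 7K_p = 0 gives ζ = 4.4/(2√(7K_p)).
Setting ζ = 0.3093: √(7K_p) = 4.4/(2·0.3093) = 7.114, so K_p = 50.61/7 = 7.23.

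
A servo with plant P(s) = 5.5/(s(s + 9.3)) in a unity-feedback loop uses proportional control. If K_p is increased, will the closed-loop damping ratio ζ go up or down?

ζ = 9.3/(2√(5.5K_p)); increasing K_p raises the denominator, so ζ falls.

decrease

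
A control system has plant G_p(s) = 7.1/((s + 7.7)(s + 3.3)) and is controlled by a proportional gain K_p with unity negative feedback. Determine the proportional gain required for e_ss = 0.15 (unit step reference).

For a type-0 loop with proportional control, e_ss = 1/(1 + K_p·G_p(0)).
G_p(0) = 0.2794. Require 1/(1 + K_p·0.2794) = 0.15, so 1 + 0.2794·K_p = 6.667.
K_p = (6.667 − 1)/0.2794 = 20.3.

K_p = 20.3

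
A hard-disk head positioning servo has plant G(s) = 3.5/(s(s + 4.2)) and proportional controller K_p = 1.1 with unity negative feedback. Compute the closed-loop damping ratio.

1 + K_p·G(s) = 0 gives s² + 4.2s + 3.85 = 0.
Matching s² + 2ζω_n s + ω_n²: ω_n = √3.85 = 1.962 rad/s and 2ζω_n = 4.2, so ζ = 4.2/(2·1.962) = 1.07.

ζ = 1.07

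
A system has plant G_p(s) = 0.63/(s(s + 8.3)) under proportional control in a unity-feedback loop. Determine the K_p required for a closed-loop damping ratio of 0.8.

Closed-loop characteristic equation: s² + 8.3s + K_p·0.63 = 0.
So ω_n = √(0.63K_p) and 2ζω_n = 8.3, giving ζ = 8.3/(2√(0.63K_p)).
Setting ζ = 0.8: √(0.63K_p) = 8.3/(2·0.8) = 5.188, so K_p = 26.91/0.63 = 42.7.

K_p = 42.7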